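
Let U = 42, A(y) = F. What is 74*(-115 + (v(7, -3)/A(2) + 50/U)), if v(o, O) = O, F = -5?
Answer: -879638/105 ≈ -8377.5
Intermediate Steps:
A(y) = -5
74*(-115 + (v(7, -3)/A(2) + 50/U)) = 74*(-115 + (-3/(-5) + 50/42)) = 74*(-115 + (-3*(-⅕) + 50*(1/42))) = 74*(-115 + (⅗ + 25/21)) = 74*(-115 + 188/105) = 74*(-11887/105) = -879638/105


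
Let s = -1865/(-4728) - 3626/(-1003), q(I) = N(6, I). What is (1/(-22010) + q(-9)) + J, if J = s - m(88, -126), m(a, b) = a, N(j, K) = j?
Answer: -4070144009917/52187734920 ≈ -77.990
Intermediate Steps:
q(I) = 6
s = 19014323/4742184 (s = -1865*(-1/4728) - 3626*(-1/1003) = 1865/4728 + 3626/1003 = 19014323/4742184 ≈ 4.0096)
J = -398297869/4742184 (J = 19014323/4742184 - 1*88 = 19014323/4742184 - 88 = -398297869/4742184 ≈ -83.990)
(1/(-22010) + q(-9)) + J = (1/(-22010) + 6) - 398297869/4742184 = (-1/22010 + 6) - 398297869/4742184 = 132059/22010 - 398297869/4742184 = -4070144009917/52187734920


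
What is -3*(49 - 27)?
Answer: -66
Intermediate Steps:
-3*(49 - 27) = -3*22 = -66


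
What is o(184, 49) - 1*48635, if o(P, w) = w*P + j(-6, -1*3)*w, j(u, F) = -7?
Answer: -39962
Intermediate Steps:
o(P, w) = -7*w + P*w (o(P, w) = w*P - 7*w = P*w - 7*w = -7*w + P*w)
o(184, 49) - 1*48635 = 49*(-7 + 184) - 1*48635 = 49*177 - 48635 = 8673 - 48635 = -39962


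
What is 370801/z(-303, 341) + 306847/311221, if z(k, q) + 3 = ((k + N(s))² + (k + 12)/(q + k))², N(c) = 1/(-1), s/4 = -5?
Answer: 3783820786673126903/3837588855205394497 ≈ 0.98599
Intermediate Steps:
s = -20 (s = 4*(-5) = -20)
N(c) = -1
z(k, q) = -3 + ((-1 + k)² + (12 + k)/(k + q))² (z(k, q) = -3 + ((k - 1)² + (k + 12)/(q + k))² = -3 + ((-1 + k)² + (12 + k)/(k + q))²)
370801/z(-303, 341) + 306847/311221 = 370801/(-3 + (12 - 303 - 303*(-1 - 303)² + 341*(-1 - 303)²)²/(-303 + 341)²) + 306847/311221 = 370801/(-3 + (12 - 303 - 303*(-304)² + 341*(-304)²)²/38²) + 306847*(1/311221) = 370801/(-3 + (12 - 303 - 303*92416 + 341*92416)²/1444) + 306847/311221 = 370801/(-3 + (12 - 303 - 28002048 + 31513856)²/1444) + 306847/311221 = 370801/(-3 + (1/1444)*3511517²) + 306847/311221 = 370801/(-3 + (1/1444)*12330751641289) + 306847/311221 = 370801/(-3 + 12330751641289/1444) + 306847/311221 = 370801/(12330751636957/1444) + 306847/311221 = 370801*(1444/12330751636957) + 306847/311221 = 535436644/12330751636957 + 306847/311221 = 3783820786673126903/3837588855205394497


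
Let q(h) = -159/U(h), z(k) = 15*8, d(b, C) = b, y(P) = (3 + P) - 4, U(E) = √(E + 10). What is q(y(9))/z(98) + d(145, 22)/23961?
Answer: 145/23961 - 53*√2/240 ≈ -0.30625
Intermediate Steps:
U(E) = √(10 + E)
y(P) = -1 + P
z(k) = 120
q(h) = -159/√(10 + h)
q(y(9))/z(98) + d(145, 22)/23961 = -159/√(10 + (-1 + 9))/120 + 145/23961 = -159/√(10 + 8)*(1/120) + 145*(1/23961) = -53*√2/2*(1/120) + 145/23961 = -53*√2/240 + 145/23961 = 145/23961 - 53*√2/240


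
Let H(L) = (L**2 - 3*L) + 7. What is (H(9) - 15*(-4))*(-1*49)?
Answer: -5929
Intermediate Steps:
H(L) = 7 + L**2 - 3*L
(H(9) - 15*(-4))*(-1*49) = ((7 + 9**2 - 3*9) - 15*(-4))*(-1*49) = ((7 + 81 - 27) + 60)*(-49) = (61 + 60)*(-49) = 121*(-49) = -5929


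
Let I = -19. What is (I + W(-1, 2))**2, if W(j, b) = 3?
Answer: 256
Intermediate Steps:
(I + W(-1, 2))**2 = (-19 + 3)**2 = (-16)**2 = 256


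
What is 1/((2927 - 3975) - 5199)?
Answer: -1/6247 ≈ -0.00016008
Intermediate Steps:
1/((2927 - 3975) - 5199) = 1/(-1048 - 5199) = 1/(-6247) = -1/6247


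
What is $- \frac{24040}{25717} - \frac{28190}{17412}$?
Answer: $- \frac{571773355}{223892202} \approx -2.5538$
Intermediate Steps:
$- \frac{24040}{25717} - \frac{28190}{17412} = \left(-24040\right) \frac{1}{25717} - \frac{14095}{8706} = - \frac{24040}{25717} - \frac{14095}{8706} = - \frac{571773355}{223892202}$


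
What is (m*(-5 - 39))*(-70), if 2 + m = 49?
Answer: 144760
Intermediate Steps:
m = 47 (m = -2 + 49 = 47)
(m*(-5 - 39))*(-70) = (47*(-5 - 39))*(-70) = (47*(-44))*(-70) = -2068*(-70) = 144760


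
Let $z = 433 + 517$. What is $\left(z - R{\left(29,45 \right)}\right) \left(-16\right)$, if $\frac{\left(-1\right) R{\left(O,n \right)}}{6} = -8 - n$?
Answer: $-10112$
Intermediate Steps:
$R{\left(O,n \right)} = 48 + 6 n$ ($R{\left(O,n \right)} = - 6 \left(-8 - n\right) = 48 + 6 n$)
$z = 950$
$\left(z - R{\left(29,45 \right)}\right) \left(-16\right) = \left(950 - \left(48 + 6 \cdot 45\right)\right) \left(-16\right) = \left(950 - \left(48 + 270\right)\right) \left(-16\right) = \left(950 - 318\right) \left(-16\right) = 632 \left(-16\right) = -10112$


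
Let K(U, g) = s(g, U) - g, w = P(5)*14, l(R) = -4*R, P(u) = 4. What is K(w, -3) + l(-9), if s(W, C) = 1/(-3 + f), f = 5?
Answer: 79/2 ≈ 39.500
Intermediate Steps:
s(W, C) = ½ (s(W, C) = 1/(-3 + 5) = 1/2 = ½)
w = 56 (w = 4*14 = 56)
K(U, g) = ½ - g
K(w, -3) + l(-9) = (½ - 1*(-3)) - 4*(-9) = (½ + 3) + 36 = 7/2 + 36 = 79/2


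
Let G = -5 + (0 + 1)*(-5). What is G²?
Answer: 100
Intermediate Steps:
G = -10 (G = -5 + 1*(-5) = -5 - 5 = -10)
G² = (-10)² = 100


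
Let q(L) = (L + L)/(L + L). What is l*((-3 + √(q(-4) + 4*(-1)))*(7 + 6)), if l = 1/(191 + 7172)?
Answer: -39/7363 + 13*I*√3/7363 ≈ -0.0052968 + 0.0030581*I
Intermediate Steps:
q(L) = 1 (q(L) = (2*L)/((2*L)) = (2*L)*(1/(2*L)) = 1)
l = 1/7363 ≈ 0.00013581
l*((-3 + √(q(-4) + 4*(-1)))*(7 + 6)) = ((-3 + √(1 + 4*(-1)))*(7 + 6))/7363 = ((-3 + √(1 - 4))*13)/7363 = ((-3 + √(-3))*13)/7363 = ((-3 + I*√3)*13)/7363 = (-39 + 13*I*√3)/7363 = -39/7363 + 13*I*√3/7363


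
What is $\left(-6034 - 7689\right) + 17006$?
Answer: $3283$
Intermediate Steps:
$\left(-6034 - 7689\right) + 17006 = -13723 + 17006 = 3283$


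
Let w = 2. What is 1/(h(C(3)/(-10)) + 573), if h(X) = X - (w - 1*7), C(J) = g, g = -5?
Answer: 2/1157 ≈ 0.0017286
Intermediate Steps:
C(J) = -5
h(X) = 5 + X (h(X) = X - (2 - 1*7) = X - (2 - 7) = X - 1*(-5) = X + 5 = 5 + X)
1/(h(C(3)/(-10)) + 573) = 1/((5 - 5/(-10)) + 573) = 1/((5 - 5*(-1/10)) + 573) = 1/((5 + 1/2) + 573) = 1/(11/2 + 573) = 1/(1157/2) = 2/1157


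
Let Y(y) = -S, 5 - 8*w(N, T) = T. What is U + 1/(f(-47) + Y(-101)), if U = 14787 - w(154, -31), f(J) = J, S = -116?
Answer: 2039987/138 ≈ 14783.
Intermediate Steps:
w(N, T) = 5/8 - T/8
Y(y) = 116 (Y(y) = -1*(-116) = 116)
U = 29565/2 (U = 14787 - (5/8 - ⅛*(-31)) = 14787 - (5/8 + 31/8) = 14787 - 1*9/2 = 14787 - 9/2 = 29565/2 ≈ 14783.)
U + 1/(f(-47) + Y(-101)) = 29565/2 + 1/(-47 + 116) = 29565/2 + 1/69 = 2039987/138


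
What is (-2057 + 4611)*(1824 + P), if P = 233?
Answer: 5253578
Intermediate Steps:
(-2057 + 4611)*(1824 + P) = (-2057 + 4611)*(1824 + 233) = 2554*2057 = 5253578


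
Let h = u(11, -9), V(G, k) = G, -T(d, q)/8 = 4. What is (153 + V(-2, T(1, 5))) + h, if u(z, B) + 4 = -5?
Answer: 142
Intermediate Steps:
T(d, q) = -32 (T(d, q) = -8*4 = -32)
u(z, B) = -9 (u(z, B) = -4 - 5 = -9)
h = -9
(153 + V(-2, T(1, 5))) + h = (153 - 2) - 9 = 151 - 9 = 142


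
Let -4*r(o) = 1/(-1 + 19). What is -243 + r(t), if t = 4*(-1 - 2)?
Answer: -17497/72 ≈ -243.01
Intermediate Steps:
t = -12 (t = 4*(-3) = -12)
r(o) = -1/72 (r(o) = -1/(4*(-1 + 19)) = -¼/18 = -¼*1/18 = -1/72)
-243 + r(t) = -243 - 1/72 = -17497/72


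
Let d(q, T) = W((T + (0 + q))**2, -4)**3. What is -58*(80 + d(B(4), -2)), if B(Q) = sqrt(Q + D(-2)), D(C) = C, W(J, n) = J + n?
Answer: -16240 + 10208*sqrt(2) ≈ -1803.7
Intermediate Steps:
B(Q) = sqrt(-2 + Q) (B(Q) = sqrt(Q - 2) = sqrt(-2 + Q))
d(q, T) = (-4 + (T + q)**2)**3 (d(q, T) = ((T + (0 + q))**2 - 4)**3 = ((T + q)**2 - 4)**3 = (-4 + (T + q)**2)**3)
-58*(80 + d(B(4), -2)) = -58*(80 + (-4 + (-2 + sqrt(-2 + 4))**2)**3) = -58*(80 + (-4 + (-2 + sqrt(2))**2)**3) = -4640 - 58*(-4 + (-2 + sqrt(2))**2)**3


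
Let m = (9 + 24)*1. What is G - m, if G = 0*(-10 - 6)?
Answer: -33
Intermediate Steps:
m = 33 (m = 33*1 = 33)
G = 0 (G = 0*(-16) = 0)
G - m = 0 - 1*33 = 0 - 33 = -33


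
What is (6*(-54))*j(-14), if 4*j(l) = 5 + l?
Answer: 729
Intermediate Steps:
j(l) = 5/4 + l/4 (j(l) = (5 + l)/4 = 5/4 + l/4)
(6*(-54))*j(-14) = (6*(-54))*(5/4 + (¼)*(-14)) = -324*(5/4 - 7/2) = -324*(-9/4) = 729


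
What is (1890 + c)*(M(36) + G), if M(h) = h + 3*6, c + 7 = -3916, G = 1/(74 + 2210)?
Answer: -250744121/2284 ≈ -1.0978e+5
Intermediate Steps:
G = 1/2284 ≈ 0.00043783
c = -3923 (c = -7 - 3916 = -3923)
M(h) = 18 + h (M(h) = h + 18 = 18 + h)
(1890 + c)*(M(36) + G) = (1890 - 3923)*((18 + 36) + 1/2284) = -2033*(54 + 1/2284) = -2033*123337/2284 = -250744121/2284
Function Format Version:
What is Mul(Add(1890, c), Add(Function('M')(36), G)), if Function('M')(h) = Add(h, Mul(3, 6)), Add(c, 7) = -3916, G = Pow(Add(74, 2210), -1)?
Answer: Rational(-250744121, 2284) ≈ -1.0978e+5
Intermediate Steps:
G = Rational(1, 2284) (G = Pow(2284, -1) = Rational(1, 2284) ≈ 0.00043783)
c = -3923 (c = Add(-7, -3916) = -3923)
Function('M')(h) = Add(18, h) (Function('M')(h) = Add(h, 18) = Add(18, h))
Mul(Add(1890, c), Add(Function('M')(36), G)) = Mul(Add(1890, -3923), Add(Add(18, 36), Rational(1, 2284))) = Mul(-2033, Add(54, Rational(1, 2284))) = Mul(-2033, Rational(123337, 2284)) = Rational(-250744121, 2284)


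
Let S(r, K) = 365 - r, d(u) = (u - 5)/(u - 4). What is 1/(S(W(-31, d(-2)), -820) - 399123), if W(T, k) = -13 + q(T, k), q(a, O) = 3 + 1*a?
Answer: -1/398717 ≈ -2.5080e-6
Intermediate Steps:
q(a, O) = 3 + a
d(u) = (-5 + u)/(-4 + u)
W(T, k) = -10 + T (W(T, k) = -13 + (3 + T) = -10 + T)
1/(S(W(-31, d(-2)), -820) - 399123) = 1/((365 - (-10 - 31)) - 399123) = 1/((365 - 1*(-41)) - 399123) = 1/((365 + 41) - 399123) = 1/(406 - 399123) = 1/(-398717) = -1/398717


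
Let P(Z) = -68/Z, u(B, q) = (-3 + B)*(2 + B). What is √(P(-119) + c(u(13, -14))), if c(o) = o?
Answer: √7378/7 ≈ 12.271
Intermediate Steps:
√(P(-119) + c(u(13, -14))) = √(-68/(-119) + (-6 + 13² - 1*13)) = √(-68*(-1/119) + (-6 + 169 - 13)) = √(4/7 + 150) = √(1054/7) = √7378/7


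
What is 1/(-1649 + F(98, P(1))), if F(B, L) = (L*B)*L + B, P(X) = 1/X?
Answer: -1/1453 ≈ -0.00068823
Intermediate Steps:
F(B, L) = B + B*L**2 (F(B, L) = (B*L)*L + B = B*L**2 + B = B + B*L**2)
1/(-1649 + F(98, P(1))) = 1/(-1649 + 98*(1 + (1/1)**2)) = 1/(-1649 + 98*(1 + 1**2)) = 1/(-1649 + 98*(1 + 1)) = 1/(-1649 + 98*2) = 1/(-1649 + 196) = 1/(-1453) = -1/1453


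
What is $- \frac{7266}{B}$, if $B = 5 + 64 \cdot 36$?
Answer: $- \frac{7266}{2309} \approx -3.1468$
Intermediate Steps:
$B = 2309$ ($B = 5 + 2304 = 2309$)
$- \frac{7266}{B} = - \frac{7266}{2309}$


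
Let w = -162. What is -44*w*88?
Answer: 627264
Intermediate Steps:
-44*w*88 = -44*(-162)*88 = 7128*88 = 627264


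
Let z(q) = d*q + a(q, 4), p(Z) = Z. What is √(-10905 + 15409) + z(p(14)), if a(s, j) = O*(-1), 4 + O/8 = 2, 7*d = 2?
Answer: 20 + 2*√1126 ≈ 87.112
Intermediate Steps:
d = 2/7 (d = (⅐)*2 = 2/7 ≈ 0.28571)
O = -16 (O = -32 + 8*2 = -32 + 16 = -16)
a(s, j) = 16 (a(s, j) = -16*(-1) = 16)
z(q) = 16 + 2*q/7 (z(q) = 2*q/7 + 16 = 16 + 2*q/7)
√(-10905 + 15409) + z(p(14)) = √(-10905 + 15409) + (16 + (2/7)*14) = √4504 + (16 + 4) = 2*√1126 + 20 = 20 + 2*√1126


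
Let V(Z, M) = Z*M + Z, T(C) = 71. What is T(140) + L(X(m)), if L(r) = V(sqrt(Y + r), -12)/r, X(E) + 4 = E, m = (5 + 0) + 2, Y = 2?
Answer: 71 - 11*sqrt(5)/3 ≈ 62.801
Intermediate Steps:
m = 7 (m = 5 + 2 = 7)
X(E) = -4 + E
V(Z, M) = Z + M*Z (V(Z, M) = M*Z + Z = Z + M*Z)
L(r) = -11*sqrt(2 + r)/r (L(r) = (sqrt(2 + r)*(1 - 12))/r = (sqrt(2 + r)*(-11))/r = (-11*sqrt(2 + r))/r = -11*sqrt(2 + r)/r)
T(140) + L(X(m)) = 71 - 11*sqrt(2 + (-4 + 7))/(-4 + 7) = 71 - 11*sqrt(2 + 3)/3 = 71 - 11*1/3*sqrt(5) = 71 - 11*sqrt(5)/3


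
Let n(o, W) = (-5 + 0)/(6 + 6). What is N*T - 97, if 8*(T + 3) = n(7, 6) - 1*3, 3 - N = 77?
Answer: 7517/48 ≈ 156.60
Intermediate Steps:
N = -74 (N = 3 - 1*77 = 3 - 77 = -74)
n(o, W) = -5/12
T = -329/96 (T = -3 + (-5/12 - 1*3)/8 = -3 + (-5/12 - 3)/8 = -3 + (⅛)*(-41/12) = -3 - 41/96 = -329/96 ≈ -3.4271)
N*T - 97 = -74*(-329/96) - 97 = 12173/48 - 97 = 7517/48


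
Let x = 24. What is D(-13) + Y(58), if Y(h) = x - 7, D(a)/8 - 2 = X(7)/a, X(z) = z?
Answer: 373/13 ≈ 28.692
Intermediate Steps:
D(a) = 16 + 56/a (D(a) = 16 + 8*(7/a) = 16 + 56/a)
Y(h) = 17 (Y(h) = 24 - 7 = 17)
D(-13) + Y(58) = (16 + 56/(-13)) + 17 = (16 + 56*(-1/13)) + 17 = (16 - 56/13) + 17 = 152/13 + 17 = 373/13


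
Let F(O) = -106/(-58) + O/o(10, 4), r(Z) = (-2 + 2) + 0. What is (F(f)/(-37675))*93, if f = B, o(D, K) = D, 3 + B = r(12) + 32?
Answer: -127503/10925750 ≈ -0.011670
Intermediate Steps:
r(Z) = 0 (r(Z) = 0 + 0 = 0)
B = 29 (B = -3 + (0 + 32) = -3 + 32 = 29)
f = 29
F(O) = 53/29 + O/10 (F(O) = -106/(-58) + O/10 = -106*(-1/58) + O*(1/10) = 53/29 + O/10)
(F(f)/(-37675))*93 = ((53/29 + (1/10)*29)/(-37675))*93 = ((53/29 + 29/10)*(-1/37675))*93 = ((1371/290)*(-1/37675))*93 = -1371/10925750*93 = -127503/10925750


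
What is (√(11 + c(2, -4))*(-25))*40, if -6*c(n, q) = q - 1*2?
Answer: -2000*√3 ≈ -3464.1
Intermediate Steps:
c(n, q) = ⅓ - q/6 (c(n, q) = -(q - 1*2)/6 = -(q - 2)/6 = -(-2 + q)/6 = ⅓ - q/6)
(√(11 + c(2, -4))*(-25))*40 = (√(11 + (⅓ - ⅙*(-4)))*(-25))*40 = (√(11 + (⅓ + ⅔))*(-25))*40 = (√(11 + 1)*(-25))*40 = (√12*(-25))*40 = ((2*√3)*(-25))*40 = -50*√3*40 = -2000*√3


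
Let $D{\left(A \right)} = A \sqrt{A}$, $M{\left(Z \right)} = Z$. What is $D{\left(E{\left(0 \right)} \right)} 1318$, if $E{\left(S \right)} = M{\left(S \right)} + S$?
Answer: $0$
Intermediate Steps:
$E{\left(S \right)} = 2 S$ ($E{\left(S \right)} = S + S = 2 S$)
$D{\left(A \right)} = A^{\frac{3}{2}}$
$D{\left(E{\left(0 \right)} \right)} 1318 = \left(2 \cdot 0\right)^{\frac{3}{2}} \cdot 1318 = 0^{\frac{3}{2}} \cdot 1318 = 0 \cdot 1318 = 0$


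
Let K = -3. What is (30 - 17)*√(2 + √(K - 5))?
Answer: 13*√(2 + 2*I*√2) ≈ 21.488 + 11.123*I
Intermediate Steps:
(30 - 17)*√(2 + √(K - 5)) = (30 - 17)*√(2 + √(-3 - 5)) = 13*√(2 + √(-8)) = 13*√(2 + 2*I*√2)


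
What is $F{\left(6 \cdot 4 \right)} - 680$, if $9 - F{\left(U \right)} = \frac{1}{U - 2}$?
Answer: $- \frac{14763}{22} \approx -671.04$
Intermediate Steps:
$F{\left(U \right)} = 9 - \frac{1}{-2 + U}$ ($F{\left(U \right)} = 9 - \frac{1}{U - 2} = 9 - \frac{1}{-2 + U}$)
$F{\left(6 \cdot 4 \right)} - 680 = \frac{-19 + 9 \cdot 6 \cdot 4}{-2 + 6 \cdot 4} - 680 = \frac{-19 + 9 \cdot 24}{-2 + 24} - 680 = \frac{-19 + 216}{22} - 680 = \frac{1}{22} \cdot 197 - 680 = \frac{197}{22} - 680 = - \frac{14763}{22}$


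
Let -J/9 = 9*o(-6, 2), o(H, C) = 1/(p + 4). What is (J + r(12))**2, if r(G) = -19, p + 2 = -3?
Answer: 3844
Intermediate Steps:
p = -5 (p = -2 - 3 = -5)
o(H, C) = -1 (o(H, C) = 1/(-5 + 4) = 1/(-1) = -1)
J = 81 (J = -81*(-1) = -9*(-9) = 81)
(J + r(12))**2 = (81 - 19)**2 = 62**2 = 3844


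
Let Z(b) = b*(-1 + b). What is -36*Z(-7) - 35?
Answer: -2051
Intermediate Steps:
-36*Z(-7) - 35 = -(-252)*(-1 - 7) - 35 = -(-252)*(-8) - 35 = -36*56 - 35 = -2016 - 35 = -2051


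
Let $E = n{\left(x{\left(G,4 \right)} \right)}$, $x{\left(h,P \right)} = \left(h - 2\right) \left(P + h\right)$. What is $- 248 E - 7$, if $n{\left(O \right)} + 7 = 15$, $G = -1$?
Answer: $-1991$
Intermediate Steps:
$x{\left(h,P \right)} = \left(-2 + h\right) \left(P + h\right)$
$n{\left(O \right)} = 8$ ($n{\left(O \right)} = -7 + 15 = 8$)
$E = 8$
$- 248 E - 7 = \left(-248\right) 8 - 7 = -1984 - 7 = -1991$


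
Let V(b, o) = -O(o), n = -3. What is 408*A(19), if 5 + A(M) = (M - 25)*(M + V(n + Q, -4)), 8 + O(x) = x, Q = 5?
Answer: -77928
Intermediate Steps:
O(x) = -8 + x
V(b, o) = 8 - o (V(b, o) = -(-8 + o) = 8 - o)
A(M) = -5 + (-25 + M)*(12 + M) (A(M) = -5 + (M - 25)*(M + (8 - 1*(-4))) = -5 + (-25 + M)*(M + (8 + 4)) = -5 + (-25 + M)*(M + 12) = -5 + (-25 + M)*(12 + M))
408*A(19) = 408*(-305 + 19**2 - 13*19) = 408*(-305 + 361 - 247) = 408*(-191) = -77928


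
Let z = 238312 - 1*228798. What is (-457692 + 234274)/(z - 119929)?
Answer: 223418/110415 ≈ 2.0234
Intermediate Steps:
z = 9514 (z = 238312 - 228798 = 9514)
(-457692 + 234274)/(z - 119929) = (-457692 + 234274)/(9514 - 119929) = -223418/(-110415) = -223418*(-1/110415) = 223418/110415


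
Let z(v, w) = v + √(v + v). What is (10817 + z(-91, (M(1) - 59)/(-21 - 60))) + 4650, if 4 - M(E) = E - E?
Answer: 15376 + I*√182 ≈ 15376.0 + 13.491*I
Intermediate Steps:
M(E) = 4 (M(E) = 4 - (E - E) = 4 - 1*0 = 4 + 0 = 4)
z(v, w) = v + √2*√v (z(v, w) = v + √(2*v) = v + √2*√v)
(10817 + z(-91, (M(1) - 59)/(-21 - 60))) + 4650 = (10817 + (-91 + √2*√(-91))) + 4650 = (10817 + (-91 + √2*(I*√91))) + 4650 = (10817 + (-91 + I*√182)) + 4650 = (10726 + I*√182) + 4650 = 15376 + I*√182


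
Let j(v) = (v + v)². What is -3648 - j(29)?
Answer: -7012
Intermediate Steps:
j(v) = 4*v² (j(v) = (2*v)² = 4*v²)
-3648 - j(29) = -3648 - 4*29² = -3648 - 4*841 = -3648 - 1*3364 = -3648 - 3364 = -7012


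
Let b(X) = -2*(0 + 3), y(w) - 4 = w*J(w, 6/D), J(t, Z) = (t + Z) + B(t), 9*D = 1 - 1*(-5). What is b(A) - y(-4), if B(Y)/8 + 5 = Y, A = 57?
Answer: -278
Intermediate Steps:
B(Y) = -40 + 8*Y
D = ⅔ (D = (1 - 1*(-5))/9 = (1 + 5)/9 = (⅑)*6 = ⅔ ≈ 0.66667)
J(t, Z) = -40 + Z + 9*t (J(t, Z) = (t + Z) + (-40 + 8*t) = (Z + t) + (-40 + 8*t) = -40 + Z + 9*t)
y(w) = 4 + w*(-31 + 9*w) (y(w) = 4 + w*(-40 + 6/(⅔) + 9*w) = 4 + w*(-40 + 6*(3/2) + 9*w) = 4 + w*(-40 + 9 + 9*w) = 4 + w*(-31 + 9*w))
b(X) = -6 (b(X) = -2*3 = -6)
b(A) - y(-4) = -6 - (4 - 4*(-31 + 9*(-4))) = -6 - (4 - 4*(-31 - 36)) = -6 - (4 - 4*(-67)) = -6 - (4 + 268) = -6 - 1*272 = -6 - 272 = -278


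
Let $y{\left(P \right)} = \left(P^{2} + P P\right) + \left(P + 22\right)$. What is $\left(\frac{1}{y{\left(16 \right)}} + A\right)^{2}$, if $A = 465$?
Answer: $\frac{65408574001}{302500} \approx 2.1623 \cdot 10^{5}$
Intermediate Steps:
$y{\left(P \right)} = 22 + P + 2 P^{2}$ ($y{\left(P \right)} = \left(P^{2} + P^{2}\right) + \left(22 + P\right) = 2 P^{2} + \left(22 + P\right) = 22 + P + 2 P^{2}$)
$\left(\frac{1}{y{\left(16 \right)}} + A\right)^{2} = \left(\frac{1}{22 + 16 + 2 \cdot 16^{2}} + 465\right)^{2} = \left(\frac{1}{22 + 16 + 2 \cdot 256} + 465\right)^{2} = \left(\frac{1}{22 + 16 + 512} + 465\right)^{2} = \left(\frac{1}{550} + 465\right)^{2} = \left(\frac{255751}{550}\right)^{2} = \frac{65408574001}{302500}$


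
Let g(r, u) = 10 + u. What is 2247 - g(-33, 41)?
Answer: 2196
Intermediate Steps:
2247 - g(-33, 41) = 2247 - (10 + 41) = 2247 - 1*51 = 2247 - 51 = 2196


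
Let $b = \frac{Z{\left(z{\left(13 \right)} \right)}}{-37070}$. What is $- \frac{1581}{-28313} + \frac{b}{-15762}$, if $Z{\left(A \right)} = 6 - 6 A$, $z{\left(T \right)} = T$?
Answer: $\frac{76981004667}{1378600882285} \approx 0.05584$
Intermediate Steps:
$b = \frac{36}{18535}$ ($b = \frac{6 - 78}{-37070} = \left(6 - 78\right) \left(- \frac{1}{37070}\right) = \left(-72\right) \left(- \frac{1}{37070}\right) = \frac{36}{18535} \approx 0.0019423$)
$- \frac{1581}{-28313} + \frac{b}{-15762} = - \frac{1581}{-28313} + \frac{36}{18535 \left(-15762\right)} = \left(-1581\right) \left(- \frac{1}{28313}\right) + \frac{36}{18535} \left(- \frac{1}{15762}\right) = \frac{1581}{28313} - \frac{6}{48691445} = \frac{76981004667}{1378600882285}$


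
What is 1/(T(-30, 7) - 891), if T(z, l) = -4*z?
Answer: -1/771 ≈ -0.0012970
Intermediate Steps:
1/(T(-30, 7) - 891) = 1/(-4*(-30) - 891) = 1/(120 - 891) = 1/(-771) = -1/771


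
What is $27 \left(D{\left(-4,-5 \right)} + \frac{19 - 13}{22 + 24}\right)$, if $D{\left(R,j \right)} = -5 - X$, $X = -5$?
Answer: $\frac{81}{23} \approx 3.5217$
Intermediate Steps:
$D{\left(R,j \right)} = 0$ ($D{\left(R,j \right)} = -5 - -5 = -5 + 5 = 0$)
$27 \left(D{\left(-4,-5 \right)} + \frac{19 - 13}{22 + 24}\right) = 27 \left(0 + \frac{19 - 13}{22 + 24}\right) = 27 \left(0 + \frac{6}{46}\right) = 27 \left(0 + 6 \cdot \frac{1}{46}\right) = 27 \left(0 + \frac{3}{23}\right) = 27 \cdot \frac{3}{23} = \frac{81}{23}$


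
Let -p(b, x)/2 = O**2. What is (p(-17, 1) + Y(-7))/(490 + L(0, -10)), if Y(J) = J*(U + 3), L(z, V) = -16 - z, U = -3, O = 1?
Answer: -1/237 ≈ -0.0042194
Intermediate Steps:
p(b, x) = -2 (p(b, x) = -2*1**2 = -2*1 = -2)
Y(J) = 0 (Y(J) = J*(-3 + 3) = J*0 = 0)
(p(-17, 1) + Y(-7))/(490 + L(0, -10)) = (-2 + 0)/(490 + (-16 - 1*0)) = -2/(490 + (-16 + 0)) = -2/(490 - 16) = -2/474 = -2*1/474 = -1/237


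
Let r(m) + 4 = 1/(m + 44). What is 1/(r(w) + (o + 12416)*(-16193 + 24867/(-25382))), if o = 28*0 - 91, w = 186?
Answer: -1459465/291295792645702 ≈ -5.0102e-9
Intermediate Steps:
o = -91 (o = 0 - 91 = -91)
r(m) = -4 + 1/(44 + m) (r(m) = -4 + 1/(m + 44) = -4 + 1/(44 + m))
1/(r(w) + (o + 12416)*(-16193 + 24867/(-25382))) = 1/((-175 - 4*186)/(44 + 186) + (-91 + 12416)*(-16193 + 24867/(-25382))) = 1/((-175 - 744)/230 + 12325*(-16193 + 24867*(-1/25382))) = 1/((1/230)*(-919) + 12325*(-16193 - 24867/25382)) = 1/(-919/230 + 12325*(-411035593/25382)) = 1/(-919/230 - 5066013683725/25382) = 1/(-291295792645702/1459465) = -1459465/291295792645702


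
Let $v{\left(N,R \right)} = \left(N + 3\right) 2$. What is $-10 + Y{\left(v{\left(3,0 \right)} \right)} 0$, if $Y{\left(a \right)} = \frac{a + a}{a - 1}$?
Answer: $-10$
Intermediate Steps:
$v{\left(N,R \right)} = 6 + 2 N$ ($v{\left(N,R \right)} = \left(3 + N\right) 2 = 6 + 2 N$)
$Y{\left(a \right)} = \frac{2 a}{-1 + a}$
$-10 + Y{\left(v{\left(3,0 \right)} \right)} 0 = -10 + \frac{2 \left(6 + 2 \cdot 3\right)}{-1 + \left(6 + 2 \cdot 3\right)} 0 = -10 + \frac{2 \left(6 + 6\right)}{-1 + \left(6 + 6\right)} 0 = -10 + 2 \cdot 12 \frac{1}{-1 + 12} \cdot 0 = -10 + 2 \cdot 12 \cdot \frac{1}{11} \cdot 0 = -10 + \frac{24}{11} \cdot 0 = -10 + 0 = -10$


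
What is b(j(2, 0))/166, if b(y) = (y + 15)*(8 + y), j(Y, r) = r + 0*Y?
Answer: 60/83 ≈ 0.72289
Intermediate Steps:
j(Y, r) = r (j(Y, r) = r + 0 = r)
b(y) = (8 + y)*(15 + y) (b(y) = (15 + y)*(8 + y) = (8 + y)*(15 + y))
b(j(2, 0))/166 = (120 + 0**2 + 23*0)/166 = (120 + 0 + 0)*(1/166) = 120*(1/166) = 60/83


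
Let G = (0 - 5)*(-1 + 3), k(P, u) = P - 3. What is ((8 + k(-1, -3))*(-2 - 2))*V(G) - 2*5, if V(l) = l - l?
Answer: -10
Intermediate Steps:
k(P, u) = -3 + P
G = -10 (G = -5*2 = -10)
V(l) = 0
((8 + k(-1, -3))*(-2 - 2))*V(G) - 2*5 = ((8 + (-3 - 1))*(-2 - 2))*0 - 2*5 = ((8 - 4)*(-4))*0 - 10 = (4*(-4))*0 - 10 = -16*0 - 10 = 0 - 10 = -10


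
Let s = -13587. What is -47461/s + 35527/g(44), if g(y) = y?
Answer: 484793633/597828 ≈ 810.92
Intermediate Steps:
-47461/s + 35527/g(44) = -47461/(-13587) + 35527/44 = -47461*(-1/13587) + 35527*(1/44) = 47461/13587 + 35527/44 = 484793633/597828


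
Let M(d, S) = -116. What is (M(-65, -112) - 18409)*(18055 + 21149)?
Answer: -726254100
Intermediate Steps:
(M(-65, -112) - 18409)*(18055 + 21149) = (-116 - 18409)*(18055 + 21149) = -18525*39204 = -726254100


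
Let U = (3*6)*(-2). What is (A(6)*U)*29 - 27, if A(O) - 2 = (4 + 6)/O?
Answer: -3855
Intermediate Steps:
A(O) = 2 + 10/O (A(O) = 2 + (4 + 6)/O = 2 + 10/O)
U = -36 (U = 18*(-2) = -36)
(A(6)*U)*29 - 27 = ((2 + 10/6)*(-36))*29 - 27 = ((2 + 10*(1/6))*(-36))*29 - 27 = ((2 + 5/3)*(-36))*29 - 27 = ((11/3)*(-36))*29 - 27 = -132*29 - 27 = -3828 - 27 = -3855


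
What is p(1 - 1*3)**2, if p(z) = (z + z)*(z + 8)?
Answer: 576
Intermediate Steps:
p(z) = 2*z*(8 + z) (p(z) = (2*z)*(8 + z) = 2*z*(8 + z))
p(1 - 1*3)**2 = (2*(1 - 1*3)*(8 + (1 - 1*3)))**2 = (2*(1 - 3)*(8 + (1 - 3)))**2 = (2*(-2)*(8 - 2))**2 = (2*(-2)*6)**2 = (-24)**2 = 576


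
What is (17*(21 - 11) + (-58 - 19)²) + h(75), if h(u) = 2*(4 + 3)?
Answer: 6113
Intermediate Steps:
h(u) = 14 (h(u) = 2*7 = 14)
(17*(21 - 11) + (-58 - 19)²) + h(75) = (17*(21 - 11) + (-58 - 19)²) + 14 = (17*10 + (-77)²) + 14 = (170 + 5929) + 14 = 6099 + 14 = 6113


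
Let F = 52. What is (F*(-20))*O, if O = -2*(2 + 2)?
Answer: 8320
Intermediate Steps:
O = -8 (O = -2*4 = -8)
(F*(-20))*O = (52*(-20))*(-8) = -1040*(-8) = 8320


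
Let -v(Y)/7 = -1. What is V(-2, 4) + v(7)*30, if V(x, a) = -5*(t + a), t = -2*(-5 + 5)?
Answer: 190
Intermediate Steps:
t = 0 (t = -2*0 = 0)
v(Y) = 7 (v(Y) = -7*(-1) = 7)
V(x, a) = -5*a (V(x, a) = -5*(0 + a) = -5*a)
V(-2, 4) + v(7)*30 = -5*4 + 7*30 = -20 + 210 = 190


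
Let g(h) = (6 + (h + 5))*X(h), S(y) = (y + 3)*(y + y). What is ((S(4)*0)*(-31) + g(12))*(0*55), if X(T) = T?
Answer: 0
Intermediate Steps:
S(y) = 2*y*(3 + y) (S(y) = (3 + y)*(2*y) = 2*y*(3 + y))
g(h) = h*(11 + h) (g(h) = (6 + (h + 5))*h = (6 + (5 + h))*h = (11 + h)*h = h*(11 + h))
((S(4)*0)*(-31) + g(12))*(0*55) = (((2*4*(3 + 4))*0)*(-31) + 12*(11 + 12))*(0*55) = (((2*4*7)*0)*(-31) + 12*23)*0 = ((56*0)*(-31) + 276)*0 = (0*(-31) + 276)*0 = (0 + 276)*0 = 276*0 = 0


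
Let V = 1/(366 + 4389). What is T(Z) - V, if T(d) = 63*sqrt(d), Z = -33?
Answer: -1/4755 + 63*I*sqrt(33) ≈ -0.0002103 + 361.91*I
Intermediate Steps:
V = 1/4755 ≈ 0.00021030
T(Z) - V = 63*sqrt(-33) - 1*1/4755 = 63*(I*sqrt(33)) - 1/4755 = 63*I*sqrt(33) - 1/4755 = -1/4755 + 63*I*sqrt(33)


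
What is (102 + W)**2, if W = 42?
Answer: 20736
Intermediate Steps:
(102 + W)**2 = (102 + 42)**2 = 144**2 = 20736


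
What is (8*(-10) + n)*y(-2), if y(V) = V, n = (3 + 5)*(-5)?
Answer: 240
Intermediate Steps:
n = -40 (n = 8*(-5) = -40)
(8*(-10) + n)*y(-2) = (8*(-10) - 40)*(-2) = (-80 - 40)*(-2) = -120*(-2) = 240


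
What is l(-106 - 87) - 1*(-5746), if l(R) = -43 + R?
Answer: 5510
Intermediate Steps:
l(-106 - 87) - 1*(-5746) = (-43 + (-106 - 87)) - 1*(-5746) = (-43 - 193) + 5746 = -236 + 5746 = 5510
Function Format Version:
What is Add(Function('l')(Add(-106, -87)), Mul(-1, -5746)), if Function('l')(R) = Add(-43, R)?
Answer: 5510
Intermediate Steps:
Add(Function('l')(Add(-106, -87)), Mul(-1, -5746)) = Add(Add(-43, Add(-106, -87)), Mul(-1, -5746)) = Add(Add(-43, -193), 5746) = Add(-236, 5746) = 5510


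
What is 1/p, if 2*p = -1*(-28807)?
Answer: 2/28807 ≈ 6.9428e-5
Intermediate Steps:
p = 28807/2 (p = (-1*(-28807))/2 = (½)*28807 = 28807/2 ≈ 14404.)
1/p = 1/(28807/2) = 2/28807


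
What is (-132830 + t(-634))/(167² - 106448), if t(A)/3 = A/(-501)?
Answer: 22181976/13119353 ≈ 1.6908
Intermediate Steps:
t(A) = -A/167 (t(A) = 3*(A/(-501)) = 3*(A*(-1/501)) = 3*(-A/501) = -A/167)
(-132830 + t(-634))/(167² - 106448) = (-132830 - 1/167*(-634))/(167² - 106448) = (-132830 + 634/167)/(27889 - 106448) = -22181976/167/(-78559) = -22181976/167*(-1/78559) = 22181976/13119353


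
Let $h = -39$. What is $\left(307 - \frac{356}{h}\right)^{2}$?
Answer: $\frac{152004241}{1521} \approx 99937.0$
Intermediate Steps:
$\left(307 - \frac{356}{h}\right)^{2} = \left(307 - \frac{356}{-39}\right)^{2} = \left(307 - - \frac{356}{39}\right)^{2} = \left(307 + \frac{356}{39}\right)^{2} = \left(\frac{12329}{39}\right)^{2} = \frac{152004241}{1521}$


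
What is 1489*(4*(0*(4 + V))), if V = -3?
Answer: 0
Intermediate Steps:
1489*(4*(0*(4 + V))) = 1489*(4*(0*(4 - 3))) = 1489*(4*(0*1)) = 1489*(4*0) = 1489*0 = 0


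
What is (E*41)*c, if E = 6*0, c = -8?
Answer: 0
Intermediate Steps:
E = 0
(E*41)*c = (0*41)*(-8) = 0*(-8) = 0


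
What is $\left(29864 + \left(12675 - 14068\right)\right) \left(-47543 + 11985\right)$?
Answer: $-1012371818$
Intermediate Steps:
$\left(29864 + \left(12675 - 14068\right)\right) \left(-47543 + 11985\right) = \left(29864 - 1393\right) \left(-35558\right) = 28471 \left(-35558\right) = -1012371818$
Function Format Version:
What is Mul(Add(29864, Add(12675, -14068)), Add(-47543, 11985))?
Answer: -1012371818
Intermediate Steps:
Mul(Add(29864, Add(12675, -14068)), Add(-47543, 11985)) = Mul(Add(29864, -1393), -35558) = Mul(28471, -35558) = -1012371818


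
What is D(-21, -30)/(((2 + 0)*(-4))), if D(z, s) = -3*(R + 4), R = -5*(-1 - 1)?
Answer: 21/4 ≈ 5.2500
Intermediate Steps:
R = 10 (R = -5*(-2) = 10)
D(z, s) = -42 (D(z, s) = -3*(10 + 4) = -3*14 = -42)
D(-21, -30)/(((2 + 0)*(-4))) = -42*(-1/(4*(2 + 0))) = -42/(2*(-4)) = -42/(-8) = -42*(-1/8) = 21/4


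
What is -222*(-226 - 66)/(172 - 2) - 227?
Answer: 13117/85 ≈ 154.32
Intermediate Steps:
-222*(-226 - 66)/(172 - 2) - 227 = -(-64824)/170 - 227 = -222*(-146/85) - 227 = 32412/85 - 227 = 13117/85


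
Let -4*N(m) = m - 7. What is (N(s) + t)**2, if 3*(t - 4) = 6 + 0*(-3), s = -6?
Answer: 1369/16 ≈ 85.563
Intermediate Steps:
N(m) = 7/4 - m/4 (N(m) = -(m - 7)/4 = -(-7 + m)/4 = 7/4 - m/4)
t = 6 (t = 4 + (6 + 0*(-3))/3 = 4 + (6 + 0)/3 = 4 + (1/3)*6 = 4 + 2 = 6)
(N(s) + t)**2 = ((7/4 - 1/4*(-6)) + 6)**2 = ((7/4 + 3/2) + 6)**2 = (13/4 + 6)**2 = (37/4)**2 = 1369/16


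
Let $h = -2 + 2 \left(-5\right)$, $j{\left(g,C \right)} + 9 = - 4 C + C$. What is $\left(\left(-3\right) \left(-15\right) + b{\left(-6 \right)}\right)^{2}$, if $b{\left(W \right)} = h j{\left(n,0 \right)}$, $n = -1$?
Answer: $23409$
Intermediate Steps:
$j{\left(g,C \right)} = -9 - 3 C$ ($j{\left(g,C \right)} = -9 + \left(- 4 C + C\right) = -9 - 3 C$)
$h = -12$ ($h = -2 - 10 = -12$)
$b{\left(W \right)} = 108$ ($b{\left(W \right)} = - 12 \left(-9 - 0\right) = - 12 \left(-9 + 0\right) = \left(-12\right) \left(-9\right) = 108$)
$\left(\left(-3\right) \left(-15\right) + b{\left(-6 \right)}\right)^{2} = \left(\left(-3\right) \left(-15\right) + 108\right)^{2} = \left(45 + 108\right)^{2} = 153^{2} = 23409$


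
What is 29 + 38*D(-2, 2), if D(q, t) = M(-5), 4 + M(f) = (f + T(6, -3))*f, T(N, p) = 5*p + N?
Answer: 2537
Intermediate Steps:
T(N, p) = N + 5*p
M(f) = -4 + f*(-9 + f) (M(f) = -4 + (f + (6 + 5*(-3)))*f = -4 + (f + (6 - 15))*f = -4 + (f - 9)*f = -4 + (-9 + f)*f = -4 + f*(-9 + f))
D(q, t) = 66 (D(q, t) = -4 + (-5)**2 - 9*(-5) = -4 + 25 + 45 = 66)
29 + 38*D(-2, 2) = 29 + 38*66 = 29 + 2508 = 2537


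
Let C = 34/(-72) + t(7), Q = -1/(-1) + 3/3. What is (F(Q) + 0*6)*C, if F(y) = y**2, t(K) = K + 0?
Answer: 235/9 ≈ 26.111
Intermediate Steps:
t(K) = K
Q = 2 (Q = -1*(-1) + 3*(1/3) = 1 + 1 = 2)
C = 235/36 (C = 34/(-72) + 7 = 34*(-1/72) + 7 = -17/36 + 7 = 235/36 ≈ 6.5278)
(F(Q) + 0*6)*C = (2**2 + 0*6)*(235/36) = (4 + 0)*(235/36) = 4*(235/36) = 235/9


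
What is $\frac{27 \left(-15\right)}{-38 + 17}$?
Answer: $\frac{135}{7} \approx 19.286$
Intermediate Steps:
$\frac{27 \left(-15\right)}{-38 + 17} = - \frac{405}{-21} = \left(-405\right) \left(- \frac{1}{21}\right) = \frac{135}{7}$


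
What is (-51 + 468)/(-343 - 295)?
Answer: -417/638 ≈ -0.65360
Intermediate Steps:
(-51 + 468)/(-343 - 295) = 417/(-638) = 417*(-1/638) = -417/638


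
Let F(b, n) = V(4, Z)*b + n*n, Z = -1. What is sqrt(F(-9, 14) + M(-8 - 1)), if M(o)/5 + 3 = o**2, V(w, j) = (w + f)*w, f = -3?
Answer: 5*sqrt(22) ≈ 23.452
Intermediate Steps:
V(w, j) = w*(-3 + w) (V(w, j) = (w - 3)*w = (-3 + w)*w = w*(-3 + w))
M(o) = -15 + 5*o**2
F(b, n) = n**2 + 4*b (F(b, n) = (4*(-3 + 4))*b + n*n = (4*1)*b + n**2 = 4*b + n**2 = n**2 + 4*b)
sqrt(F(-9, 14) + M(-8 - 1)) = sqrt((14**2 + 4*(-9)) + (-15 + 5*(-8 - 1)**2)) = sqrt((196 - 36) + (-15 + 5*(-9)**2)) = sqrt(160 + (-15 + 5*81)) = sqrt(160 + (-15 + 405)) = sqrt(160 + 390) = sqrt(550) = 5*sqrt(22)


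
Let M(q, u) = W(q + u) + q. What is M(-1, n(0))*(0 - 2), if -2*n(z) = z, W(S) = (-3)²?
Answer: -16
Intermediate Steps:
W(S) = 9
n(z) = -z/2
M(q, u) = 9 + q
M(-1, n(0))*(0 - 2) = (9 - 1)*(0 - 2) = 8*(-2) = -16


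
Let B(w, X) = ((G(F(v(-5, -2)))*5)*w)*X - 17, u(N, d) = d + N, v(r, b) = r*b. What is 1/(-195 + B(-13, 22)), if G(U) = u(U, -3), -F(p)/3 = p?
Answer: 1/46978 ≈ 2.1287e-5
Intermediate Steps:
v(r, b) = b*r
F(p) = -3*p
u(N, d) = N + d
G(U) = -3 + U (G(U) = U - 3 = -3 + U)
B(w, X) = -17 - 165*X*w (B(w, X) = (((-3 - (-6)*(-5))*5)*w)*X - 17 = (((-3 - 3*10)*5)*w)*X - 17 = (((-3 - 30)*5)*w)*X - 17 = ((-33*5)*w)*X - 17 = (-165*w)*X - 17 = -165*X*w - 17 = -17 - 165*X*w)
1/(-195 + B(-13, 22)) = 1/(-195 + (-17 - 165*22*(-13))) = 1/(-195 + (-17 + 47190)) = 1/(-195 + 47173) = 1/46978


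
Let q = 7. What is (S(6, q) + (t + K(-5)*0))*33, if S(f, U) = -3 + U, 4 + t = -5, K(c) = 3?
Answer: -165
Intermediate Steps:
t = -9 (t = -4 - 5 = -9)
(S(6, q) + (t + K(-5)*0))*33 = ((-3 + 7) + (-9 + 3*0))*33 = (4 + (-9 + 0))*33 = (4 - 9)*33 = -5*33 = -165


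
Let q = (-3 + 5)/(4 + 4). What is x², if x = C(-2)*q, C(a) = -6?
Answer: 9/4 ≈ 2.2500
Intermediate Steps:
q = ¼ (q = 2/8 = 2*(⅛) = ¼ ≈ 0.25000)
x = -3/2 (x = -6*¼ = -3/2 ≈ -1.5000)
x² = (-3/2)² = 9/4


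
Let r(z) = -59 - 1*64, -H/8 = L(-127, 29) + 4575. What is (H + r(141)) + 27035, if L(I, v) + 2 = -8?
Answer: -9608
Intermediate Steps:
L(I, v) = -10 (L(I, v) = -2 - 8 = -10)
H = -36520 (H = -8*(-10 + 4575) = -8*4565 = -36520)
r(z) = -123 (r(z) = -59 - 64 = -123)
(H + r(141)) + 27035 = (-36520 - 123) + 27035 = -36643 + 27035 = -9608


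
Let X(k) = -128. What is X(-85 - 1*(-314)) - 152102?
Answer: -152230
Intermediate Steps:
X(-85 - 1*(-314)) - 152102 = -128 - 152102 = -152230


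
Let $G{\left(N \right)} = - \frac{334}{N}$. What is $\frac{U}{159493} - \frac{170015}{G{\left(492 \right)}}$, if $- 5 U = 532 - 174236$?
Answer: $\frac{33352957954418}{133176655} \approx 2.5044 \cdot 10^{5}$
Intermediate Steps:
$U = \frac{173704}{5}$ ($U = - \frac{532 - 174236}{5} = \left(- \frac{1}{5}\right) \left(-173704\right) = \frac{173704}{5} \approx 34741.0$)
$\frac{U}{159493} - \frac{170015}{G{\left(492 \right)}} = \frac{173704}{5 \cdot 159493} - \frac{170015}{\left(-334\right) \frac{1}{492}} = \frac{173704}{5} \cdot \frac{1}{159493} - \frac{170015}{\left(-334\right) \frac{1}{492}} = \frac{173704}{797465} - \frac{170015}{- \frac{167}{246}} = \frac{173704}{797465} - - \frac{41823690}{167} = \frac{173704}{797465} + \frac{41823690}{167} = \frac{33352957954418}{133176655}$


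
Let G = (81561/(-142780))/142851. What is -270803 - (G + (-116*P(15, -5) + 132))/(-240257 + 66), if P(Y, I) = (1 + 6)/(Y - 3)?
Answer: -1326663753235707992321/4898999473963980 ≈ -2.7080e+5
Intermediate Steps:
G = -27187/6798755260 (G = (81561*(-1/142780))*(1/142851) = -81561/142780*1/142851 = -27187/6798755260 ≈ -3.9988e-6)
P(Y, I) = 7/(-3 + Y)
-270803 - (G + (-116*P(15, -5) + 132))/(-240257 + 66) = -270803 - (-27187/6798755260 + (-812/(-3 + 15) + 132))/(-240257 + 66) = -270803 - (-27187/6798755260 + (-812/12 + 132))/(-240191) = -270803 - (-27187/6798755260 + (-812/12 + 132))*(-1)/240191 = -270803 - (-27187/6798755260 + (-116*7/12 + 132))*(-1)/240191 = -270803 - (-27187/6798755260 + (-203/3 + 132))*(-1)/240191 = -270803 - (-27187/6798755260 + 193/3)*(-1)/240191 = -270803 - 1312159683619*(-1)/(20396265780*240191) = -270803 - 1*(-1312159683619/4898999473963980) = -270803 + 1312159683619/4898999473963980 = -1326663753235707992321/4898999473963980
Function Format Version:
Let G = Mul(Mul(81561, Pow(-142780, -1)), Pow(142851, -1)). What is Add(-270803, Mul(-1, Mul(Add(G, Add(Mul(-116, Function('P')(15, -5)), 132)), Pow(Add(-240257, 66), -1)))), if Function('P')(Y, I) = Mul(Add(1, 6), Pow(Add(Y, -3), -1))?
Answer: Rational(-1326663753235707992321, 4898999473963980) ≈ -2.7080e+5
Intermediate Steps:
G = Rational(-27187, 6798755260) (G = Mul(Mul(81561, Rational(-1, 142780)), Rational(1, 142851)) = Mul(Rational(-81561, 142780), Rational(1, 142851)) = Rational(-27187, 6798755260) ≈ -3.9988e-6)
Function('P')(Y, I) = Mul(7, Pow(Add(-3, Y), -1))
Add(-270803, Mul(-1, Mul(Add(G, Add(Mul(-116, Function('P')(15, -5)), 132)), Pow(Add(-240257, 66), -1)))) = Add(-270803, Mul(-1, Mul(Add(Rational(-27187, 6798755260), Add(Mul(-116, Mul(7, Pow(Add(-3, 15), -1))), 132)), Pow(Add(-240257, 66), -1)))) = Add(-270803, Mul(-1, Mul(Add(Rational(-27187, 6798755260), Add(Mul(-116, Mul(7, Pow(12, -1))), 132)), Pow(-240191, -1)))) = Add(-270803, Mul(-1, Mul(Add(Rational(-27187, 6798755260), Add(Mul(-116, Mul(7, Rational(1, 12))), 132)), Rational(-1, 240191)))) = Add(-270803, Mul(-1, Mul(Add(Rational(-27187, 6798755260), Add(Mul(-116, Rational(7, 12)), 132)), Rational(-1, 240191)))) = Add(-270803, Mul(-1, Mul(Add(Rational(-27187, 6798755260), Add(Rational(-203, 3), 132)), Rational(-1, 240191)))) = Add(-270803, Mul(-1, Mul(Add(Rational(-27187, 6798755260), Rational(193, 3)), Rational(-1, 240191)))) = Add(-270803, Mul(-1, Mul(Rational(1312159683619, 20396265780), Rational(-1, 240191)))) = Add(-270803, Mul(-1, Rational(-1312159683619, 4898999473963980))) = Add(-270803, Rational(1312159683619, 4898999473963980)) = Rational(-1326663753235707992321, 4898999473963980)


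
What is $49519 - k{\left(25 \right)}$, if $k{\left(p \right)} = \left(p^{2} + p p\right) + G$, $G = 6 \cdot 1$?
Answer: $48263$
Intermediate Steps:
$G = 6$
$k{\left(p \right)} = 6 + 2 p^{2}$ ($k{\left(p \right)} = \left(p^{2} + p p\right) + 6 = \left(p^{2} + p^{2}\right) + 6 = 2 p^{2} + 6 = 6 + 2 p^{2}$)
$49519 - k{\left(25 \right)} = 49519 - \left(6 + 2 \cdot 25^{2}\right) = 49519 - \left(6 + 2 \cdot 625\right) = 49519 - \left(6 + 1250\right) = 49519 - 1256 = 48263$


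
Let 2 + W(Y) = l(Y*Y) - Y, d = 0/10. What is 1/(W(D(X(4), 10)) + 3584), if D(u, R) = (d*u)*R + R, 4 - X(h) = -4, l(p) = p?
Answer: 1/3672 ≈ 0.00027233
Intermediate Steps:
X(h) = 8 (X(h) = 4 - 1*(-4) = 4 + 4 = 8)
d = 0 (d = 0*(⅒) = 0)
D(u, R) = R (D(u, R) = (0*u)*R + R = 0*R + R = 0 + R = R)
W(Y) = -2 + Y² - Y (W(Y) = -2 + (Y*Y - Y) = -2 + (Y² - Y) = -2 + Y² - Y)
1/(W(D(X(4), 10)) + 3584) = 1/((-2 + 10² - 1*10) + 3584) = 1/((-2 + 100 - 10) + 3584) = 1/(88 + 3584) = 1/3672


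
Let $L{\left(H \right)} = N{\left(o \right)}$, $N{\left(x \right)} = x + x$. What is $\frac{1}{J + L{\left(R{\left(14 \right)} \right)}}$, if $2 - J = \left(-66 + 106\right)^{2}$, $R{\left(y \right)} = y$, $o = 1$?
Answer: $- \frac{1}{1596} \approx -0.00062657$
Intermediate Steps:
$N{\left(x \right)} = 2 x$
$L{\left(H \right)} = 2$ ($L{\left(H \right)} = 2 \cdot 1 = 2$)
$J = -1598$ ($J = 2 - \left(-66 + 106\right)^{2} = 2 - 40^{2} = 2 - 1600 = -1598$)
$\frac{1}{J + L{\left(R{\left(14 \right)} \right)}} = \frac{1}{-1598 + 2} = \frac{1}{-1596} = - \frac{1}{1596}$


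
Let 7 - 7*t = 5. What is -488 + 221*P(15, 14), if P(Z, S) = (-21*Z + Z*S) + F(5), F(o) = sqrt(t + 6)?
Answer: -23693 + 442*sqrt(77)/7 ≈ -23139.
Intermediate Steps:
t = 2/7 (t = 1 - 1/7*5 = 1 - 5/7 = 2/7 ≈ 0.28571)
F(o) = 2*sqrt(77)/7 (F(o) = sqrt(2/7 + 6) = sqrt(44/7) = 2*sqrt(77)/7)
P(Z, S) = -21*Z + 2*sqrt(77)/7 + S*Z (P(Z, S) = (-21*Z + Z*S) + 2*sqrt(77)/7 = (-21*Z + S*Z) + 2*sqrt(77)/7 = -21*Z + 2*sqrt(77)/7 + S*Z)
-488 + 221*P(15, 14) = -488 + 221*(-21*15 + 2*sqrt(77)/7 + 14*15) = -488 + 221*(-315 + 2*sqrt(77)/7 + 210) = -488 + 221*(-105 + 2*sqrt(77)/7) = -488 + (-23205 + 442*sqrt(77)/7) = -23693 + 442*sqrt(77)/7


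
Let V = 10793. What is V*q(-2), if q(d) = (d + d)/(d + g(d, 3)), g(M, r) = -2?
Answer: 10793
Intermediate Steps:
q(d) = 2*d/(-2 + d) (q(d) = (d + d)/(d - 2) = (2*d)/(-2 + d) = 2*d/(-2 + d))
V*q(-2) = 10793*(2*(-2)/(-2 - 2)) = 10793*(2*(-2)/(-4)) = 10793*(2*(-2)*(-¼)) = 10793*1 = 10793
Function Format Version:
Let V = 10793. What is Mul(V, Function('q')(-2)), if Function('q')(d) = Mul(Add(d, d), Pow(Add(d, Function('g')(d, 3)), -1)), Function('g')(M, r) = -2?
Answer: 10793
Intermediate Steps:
Function('q')(d) = Mul(2, d, Pow(Add(-2, d), -1)) (Function('q')(d) = Mul(Add(d, d), Pow(Add(d, -2), -1)) = Mul(Mul(2, d), Pow(Add(-2, d), -1)) = Mul(2, d, Pow(Add(-2, d), -1)))
Mul(V, Function('q')(-2)) = Mul(10793, Mul(2, -2, Pow(Add(-2, -2), -1))) = Mul(10793, Mul(2, -2, Pow(-4, -1))) = Mul(10793, Mul(2, -2, Rational(-1, 4))) = Mul(10793, 1) = 10793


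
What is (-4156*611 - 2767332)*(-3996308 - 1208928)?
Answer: 27622355208928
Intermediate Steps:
(-4156*611 - 2767332)*(-3996308 - 1208928) = (-2539316 - 2767332)*(-5205236) = -5306648*(-5205236) = 27622355208928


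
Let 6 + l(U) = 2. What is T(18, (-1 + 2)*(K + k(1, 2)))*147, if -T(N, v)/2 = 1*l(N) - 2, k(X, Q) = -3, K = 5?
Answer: 1764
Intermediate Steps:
l(U) = -4 (l(U) = -6 + 2 = -4)
T(N, v) = 12 (T(N, v) = -2*(1*(-4) - 2) = -2*(-4 - 2) = -2*(-6) = 12)
T(18, (-1 + 2)*(K + k(1, 2)))*147 = 12*147 = 1764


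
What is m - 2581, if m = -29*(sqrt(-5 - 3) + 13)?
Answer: -2958 - 58*I*sqrt(2) ≈ -2958.0 - 82.024*I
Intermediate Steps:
m = -377 - 58*I*sqrt(2) (m = -29*(sqrt(-8) + 13) = -29*(2*I*sqrt(2) + 13) = -29*(13 + 2*I*sqrt(2)) = -377 - 58*I*sqrt(2) ≈ -377.0 - 82.024*I)
m - 2581 = (-377 - 58*I*sqrt(2)) - 2581 = -2958 - 58*I*sqrt(2)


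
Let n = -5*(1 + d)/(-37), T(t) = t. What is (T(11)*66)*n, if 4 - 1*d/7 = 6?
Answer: -47190/37 ≈ -1275.4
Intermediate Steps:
d = -14 (d = 28 - 7*6 = 28 - 42 = -14)
n = -65/37 (n = -5*(1 - 14)/(-37) = -5*(-13)*(-1/37) = 65*(-1/37) = -65/37 ≈ -1.7568)
(T(11)*66)*n = (11*66)*(-65/37) = 726*(-65/37) = -47190/37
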